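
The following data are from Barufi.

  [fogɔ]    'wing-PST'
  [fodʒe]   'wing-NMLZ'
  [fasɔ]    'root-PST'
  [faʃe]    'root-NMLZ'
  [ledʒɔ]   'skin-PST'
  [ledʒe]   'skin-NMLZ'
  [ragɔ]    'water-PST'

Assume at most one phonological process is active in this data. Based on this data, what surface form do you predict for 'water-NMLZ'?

[radʒe]

The stem for 'wing' ends in [g] in [fogɔ] but [dʒ] in [fodʒe].
If /dʒ/ were underlying and a rule turned it into [g] before the PST suffix, 'skin' would also alternate; but it has [dʒ] in both [ledʒɔ] and [ledʒe].
The underlying segment must be /g/; /g/ and /s/ become palato-alveolar [dʒ] and [ʃ] before a front vowel, yielding [dʒ] there.
The one attested form of 'water', [ragɔ], shows underlying /rag/. Applying the same rule before a front vowel gives [radʒe].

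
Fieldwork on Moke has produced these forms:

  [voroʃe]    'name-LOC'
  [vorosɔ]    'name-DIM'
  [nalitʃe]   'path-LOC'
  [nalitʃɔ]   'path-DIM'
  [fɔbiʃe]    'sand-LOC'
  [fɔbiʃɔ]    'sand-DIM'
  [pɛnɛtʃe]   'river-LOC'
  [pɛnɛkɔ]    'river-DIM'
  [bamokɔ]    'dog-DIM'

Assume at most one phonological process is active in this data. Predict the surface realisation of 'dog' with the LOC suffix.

[bamotʃe]

The stem for 'river' ends in [tʃ] in [pɛnɛtʃe] but [k] in [pɛnɛkɔ].
But 'path' keeps [tʃ] in both environments ([nalitʃe], [nalitʃɔ]), so there is no rule changing /tʃ/ to [k] before the DIM suffix.
The alternation reflects palatalization before a front vowel: /k/ and /s/ become palato-alveolar [tʃ] and [ʃ] before a front vowel. /k/ is underlying.
From [bamokɔ] the stem 'dog' is /bamok/; before a front vowel this yields [bamotʃe].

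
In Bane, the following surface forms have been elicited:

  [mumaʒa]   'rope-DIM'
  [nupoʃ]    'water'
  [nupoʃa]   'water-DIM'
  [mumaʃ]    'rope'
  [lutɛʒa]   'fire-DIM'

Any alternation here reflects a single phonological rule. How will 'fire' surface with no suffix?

[lutɛʃ]

The root 'rope' surfaces as [mumaʒa] and [mumaʃ], with a stem-final [ʒ] ~ [ʃ] alternation.
But 'water' keeps [ʃ] in both environments ([nupoʃa], [nupoʃ]), so there is no rule changing /ʃ/ to [ʒ] before the DIM suffix.
Therefore /ʒ/ is basic and [ʃ] is derived by word-final obstruent devoicing (voiced obstruents become voiceless word-finally).
The one attested form of 'fire', [lutɛʒa], shows underlying /lutɛʒ/. Applying the same rule word-finally gives [lutɛʃ].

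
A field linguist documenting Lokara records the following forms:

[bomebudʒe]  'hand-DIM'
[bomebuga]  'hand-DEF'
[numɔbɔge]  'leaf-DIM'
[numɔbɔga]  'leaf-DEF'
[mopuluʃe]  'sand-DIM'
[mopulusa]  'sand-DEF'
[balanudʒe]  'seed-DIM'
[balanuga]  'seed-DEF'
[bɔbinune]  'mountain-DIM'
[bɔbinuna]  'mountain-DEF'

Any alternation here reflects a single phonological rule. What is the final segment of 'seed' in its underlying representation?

In [balanudʒe] and [balanuga] the final segment of 'seed' alternates: [dʒ] ~ [g].
The stem 'leaf' ([numɔbɔge], [numɔbɔga]) shows [g] unchanged in both environments, so [g] cannot be basic with [dʒ] derived before the DIM suffix.
The underlying segment must be /dʒ/; palato-alveolar /dʒ/ and /ʃ/ become [g] and [s] when no front vowel follows, yielding [g] there.

/dʒ/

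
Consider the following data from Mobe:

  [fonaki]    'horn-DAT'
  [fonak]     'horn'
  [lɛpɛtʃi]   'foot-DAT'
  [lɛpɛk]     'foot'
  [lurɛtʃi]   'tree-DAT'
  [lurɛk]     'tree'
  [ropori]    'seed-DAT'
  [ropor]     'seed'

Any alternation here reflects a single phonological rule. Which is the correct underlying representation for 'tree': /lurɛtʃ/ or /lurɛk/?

/lurɛtʃ/

The root 'tree' surfaces as [lurɛtʃi] and [lurɛk], with a stem-final [tʃ] ~ [k] alternation.
If /k/ were underlying and a rule turned it into [tʃ] before the DAT suffix, 'horn' would also alternate; but it has [k] in both [fonaki] and [fonak].
The underlying segment must be /tʃ/; palato-alveolar /tʃ/ becomes [k] when no front vowel follows, yielding [k] there.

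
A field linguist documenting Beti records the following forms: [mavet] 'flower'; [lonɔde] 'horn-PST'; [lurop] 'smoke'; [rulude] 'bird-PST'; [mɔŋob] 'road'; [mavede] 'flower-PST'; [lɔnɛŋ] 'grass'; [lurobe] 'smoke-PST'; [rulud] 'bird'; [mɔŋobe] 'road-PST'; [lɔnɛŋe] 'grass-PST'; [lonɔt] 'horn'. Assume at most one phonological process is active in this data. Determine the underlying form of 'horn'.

/lonɔt/

The root 'horn' surfaces as [lonɔde] and [lonɔt], with a stem-final [d] ~ [t] alternation.
But 'bird' keeps [d] in both environments ([rulude], [rulud]), so there is no rule changing /d/ to [t] in isolation.
The underlying segment must be /t/; voiceless stops become voiced between vowels, yielding [d] there.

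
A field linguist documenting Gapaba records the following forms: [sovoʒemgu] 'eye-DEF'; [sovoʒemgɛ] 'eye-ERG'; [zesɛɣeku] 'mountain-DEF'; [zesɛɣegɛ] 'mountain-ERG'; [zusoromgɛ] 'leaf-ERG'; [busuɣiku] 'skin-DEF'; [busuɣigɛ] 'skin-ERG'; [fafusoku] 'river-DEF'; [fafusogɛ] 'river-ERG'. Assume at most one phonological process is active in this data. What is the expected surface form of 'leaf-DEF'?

[zusoromgu]

The DEF morpheme has two allomorphs, [-gu] and [-ku].
By contrast the ERG suffix keeps its initial [g] throughout — that segment must be underlying.
So the underlying form is /-ku/, and voiceless stops become voiced after a nasal.
After 'leaf', which ends in a nasal, the suffix surfaces as [-gu], giving [zusoromgu].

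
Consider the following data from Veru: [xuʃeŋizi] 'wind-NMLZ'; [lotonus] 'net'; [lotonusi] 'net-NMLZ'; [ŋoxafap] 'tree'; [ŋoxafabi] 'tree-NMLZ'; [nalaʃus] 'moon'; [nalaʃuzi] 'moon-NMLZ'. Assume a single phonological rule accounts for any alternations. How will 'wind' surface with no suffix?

'moon' shows [s] ~ [z] at the end of the stem ([nalaʃus] vs [nalaʃuzi]).
If /s/ were underlying and a rule turned it into [z] before the NMLZ suffix, 'net' would also alternate; but it has [s] in both [lotonus] and [lotonusi].
So /z/ is underlying, and a rule of word-final obstruent devoicing — voiced obstruents become voiceless word-finally — gives [s].
The one attested form of 'wind', [xuʃeŋizi], shows underlying /xuʃeŋiz/. Applying the same rule word-finally gives [xuʃeŋis].

[xuʃeŋis]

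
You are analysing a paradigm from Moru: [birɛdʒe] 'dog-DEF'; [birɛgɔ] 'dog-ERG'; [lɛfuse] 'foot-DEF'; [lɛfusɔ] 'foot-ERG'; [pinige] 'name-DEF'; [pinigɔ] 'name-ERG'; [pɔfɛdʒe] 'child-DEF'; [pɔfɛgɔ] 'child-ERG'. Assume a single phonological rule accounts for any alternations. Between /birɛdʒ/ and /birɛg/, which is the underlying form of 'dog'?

The stem for 'dog' ends in [dʒ] in [birɛdʒe] but [g] in [birɛgɔ].
If /g/ were underlying and a rule turned it into [dʒ] before the DEF suffix, 'name' would also alternate; but it has [g] in both [pinige] and [pinigɔ].
The alternation reflects depalatalization: palato-alveolar /dʒ/ becomes [g] when no front vowel follows. /dʒ/ is underlying.

/birɛdʒ/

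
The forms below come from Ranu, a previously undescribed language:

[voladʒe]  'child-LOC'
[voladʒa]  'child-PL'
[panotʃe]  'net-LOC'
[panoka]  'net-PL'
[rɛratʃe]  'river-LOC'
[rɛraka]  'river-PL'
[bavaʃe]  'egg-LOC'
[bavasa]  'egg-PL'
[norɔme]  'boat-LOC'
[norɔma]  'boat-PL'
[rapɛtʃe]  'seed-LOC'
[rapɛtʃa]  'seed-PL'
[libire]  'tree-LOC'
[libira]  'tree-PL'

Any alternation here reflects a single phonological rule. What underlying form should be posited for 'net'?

/panok/

'net' shows [tʃ] ~ [k] at the end of the stem ([panotʃe] vs [panoka]).
Compare 'seed', with invariant [tʃ] in [rapɛtʃe] and [rapɛtʃa]: an analysis with underlying /tʃ/ and a rule producing [k] before the PL suffix would wrongly predict alternation here too.
The alternation reflects palatalization before a front vowel: /k/ and /s/ become palato-alveolar [tʃ] and [ʃ] before a front vowel. /k/ is underlying.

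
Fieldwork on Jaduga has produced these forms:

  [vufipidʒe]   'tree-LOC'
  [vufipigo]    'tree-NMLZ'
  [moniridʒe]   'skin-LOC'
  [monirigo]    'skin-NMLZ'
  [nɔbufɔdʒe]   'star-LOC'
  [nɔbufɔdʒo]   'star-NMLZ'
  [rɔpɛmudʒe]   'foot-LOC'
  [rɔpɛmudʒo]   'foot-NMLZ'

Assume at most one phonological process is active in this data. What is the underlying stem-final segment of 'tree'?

/g/

The root 'tree' surfaces as [vufipidʒe] and [vufipigo], with a stem-final [dʒ] ~ [g] alternation.
But 'foot' keeps [dʒ] in both environments ([rɔpɛmudʒe], [rɔpɛmudʒo]), so there is no rule changing /dʒ/ to [g] before the NMLZ suffix.
So /g/ is underlying, and a rule of palatalization before a front vowel — /g/ becomes palato-alveolar [dʒ] before a front vowel — gives [dʒ].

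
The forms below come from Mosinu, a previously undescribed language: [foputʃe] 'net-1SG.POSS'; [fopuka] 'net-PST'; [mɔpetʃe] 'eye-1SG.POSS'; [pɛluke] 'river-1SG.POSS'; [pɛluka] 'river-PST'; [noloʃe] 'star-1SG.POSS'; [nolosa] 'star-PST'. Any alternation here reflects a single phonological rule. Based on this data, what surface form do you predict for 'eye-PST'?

The stem for 'net' ends in [tʃ] in [foputʃe] but [k] in [fopuka].
If /k/ were underlying and a rule turned it into [tʃ] before the 1SG.POSS suffix, 'river' would also alternate; but it has [k] in both [pɛluke] and [pɛluka].
The alternation reflects depalatalization: palato-alveolar /tʃ/ and /ʃ/ become [k] and [s] when no front vowel follows. /tʃ/ is underlying.
From [mɔpetʃe] the stem 'eye' is /mɔpetʃ/; when no front vowel follows this yields [mɔpeka].

[mɔpeka]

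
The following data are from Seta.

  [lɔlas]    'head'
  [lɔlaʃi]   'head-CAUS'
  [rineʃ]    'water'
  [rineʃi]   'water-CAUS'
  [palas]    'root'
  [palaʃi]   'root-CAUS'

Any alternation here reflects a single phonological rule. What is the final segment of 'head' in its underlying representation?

'head' shows [s] ~ [ʃ] at the end of the stem ([lɔlas] vs [lɔlaʃi]).
The stem 'water' ([rineʃ], [rineʃi]) shows [ʃ] unchanged in both environments, so [ʃ] cannot be basic with [s] derived in isolation.
So /s/ is underlying, and a rule of palatalization before a front vowel — /s/ becomes palato-alveolar [ʃ] before a front vowel — gives [ʃ].

/s/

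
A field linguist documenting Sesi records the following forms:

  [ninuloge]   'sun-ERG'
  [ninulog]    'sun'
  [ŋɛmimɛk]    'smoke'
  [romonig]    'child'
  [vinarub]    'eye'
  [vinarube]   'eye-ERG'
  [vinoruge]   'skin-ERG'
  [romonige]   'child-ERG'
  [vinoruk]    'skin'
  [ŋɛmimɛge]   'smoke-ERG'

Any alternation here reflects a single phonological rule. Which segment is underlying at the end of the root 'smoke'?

/k/

In [ŋɛmimɛge] and [ŋɛmimɛk] the final segment of 'smoke' alternates: [g] ~ [k].
Compare 'child', with invariant [g] in [romonige] and [romonig]: an analysis with underlying /g/ and a rule producing [k] in isolation would wrongly predict alternation here too.
So /k/ is underlying, and a rule of intervocalic voicing — voiceless stops become voiced between vowels — gives [g].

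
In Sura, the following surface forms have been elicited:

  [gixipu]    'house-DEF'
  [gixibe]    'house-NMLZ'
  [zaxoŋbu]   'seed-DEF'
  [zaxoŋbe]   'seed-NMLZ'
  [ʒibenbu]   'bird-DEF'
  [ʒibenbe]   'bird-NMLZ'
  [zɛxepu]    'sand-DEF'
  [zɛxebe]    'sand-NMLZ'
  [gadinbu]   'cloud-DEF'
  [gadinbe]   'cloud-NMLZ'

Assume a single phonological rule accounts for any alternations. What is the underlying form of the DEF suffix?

The DEF suffix surfaces as [-bu] and [-pu], depending on the final segment of the stem.
The NMLZ suffix, which begins with [b], is invariant after every stem; so [b] is not altered by any rule here.
The DEF suffix is therefore /-pu/ underlyingly, with post-nasal voicing: voiceless stops become voiced after a nasal.

/-pu/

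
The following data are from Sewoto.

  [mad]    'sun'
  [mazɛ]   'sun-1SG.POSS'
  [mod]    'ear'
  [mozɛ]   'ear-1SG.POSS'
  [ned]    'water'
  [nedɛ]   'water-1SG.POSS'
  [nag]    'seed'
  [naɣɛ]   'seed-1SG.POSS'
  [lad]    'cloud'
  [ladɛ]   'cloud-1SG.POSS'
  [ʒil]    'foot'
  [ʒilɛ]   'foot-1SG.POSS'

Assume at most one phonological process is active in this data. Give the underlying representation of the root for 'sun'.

The stem for 'sun' ends in [d] in [mad] but [z] in [mazɛ].
The stem 'water' ([ned], [nedɛ]) shows [d] unchanged in both environments, so [d] cannot be basic with [z] derived before the 1SG.POSS suffix.
So /z/ is underlying, and a rule of word-final hardening — voiced fricatives become stops word-finally — gives [d].

/maz/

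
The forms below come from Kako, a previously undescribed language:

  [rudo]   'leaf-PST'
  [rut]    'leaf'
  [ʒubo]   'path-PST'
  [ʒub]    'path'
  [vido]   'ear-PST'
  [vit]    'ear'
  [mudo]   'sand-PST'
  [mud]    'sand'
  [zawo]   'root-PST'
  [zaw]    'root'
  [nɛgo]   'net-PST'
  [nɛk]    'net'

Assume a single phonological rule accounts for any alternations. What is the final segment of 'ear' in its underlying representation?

The stem for 'ear' ends in [d] in [vido] but [t] in [vit].
If /d/ were underlying and a rule turned it into [t] in isolation, 'sand' would also alternate; but it has [d] in both [mudo] and [mud].
So /t/ is underlying, and a rule of intervocalic voicing — voiceless stops become voiced between vowels — gives [d].

/t/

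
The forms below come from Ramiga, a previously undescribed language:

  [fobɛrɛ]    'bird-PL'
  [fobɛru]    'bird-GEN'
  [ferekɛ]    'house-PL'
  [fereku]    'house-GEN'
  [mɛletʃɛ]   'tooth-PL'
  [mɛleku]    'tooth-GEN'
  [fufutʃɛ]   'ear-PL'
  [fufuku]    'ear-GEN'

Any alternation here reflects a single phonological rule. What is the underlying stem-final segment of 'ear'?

In [fufutʃɛ] and [fufuku] the final segment of 'ear' alternates: [tʃ] ~ [k].
The stem 'house' ([ferekɛ], [fereku]) shows [k] unchanged in both environments, so [k] cannot be basic with [tʃ] derived before the PL suffix.
Therefore /tʃ/ is basic and [k] is derived by depalatalization (palato-alveolar /tʃ/ becomes [k] when no front vowel follows).

/tʃ/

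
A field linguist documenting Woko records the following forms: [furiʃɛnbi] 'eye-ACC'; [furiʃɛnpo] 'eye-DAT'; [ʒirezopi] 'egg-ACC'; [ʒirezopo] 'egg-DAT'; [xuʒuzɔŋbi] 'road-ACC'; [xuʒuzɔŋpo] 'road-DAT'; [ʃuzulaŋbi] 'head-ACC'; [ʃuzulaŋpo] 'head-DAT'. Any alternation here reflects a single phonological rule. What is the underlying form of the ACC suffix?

/-bi/

The ACC suffix surfaces as [-bi] and [-pi], depending on the final segment of the stem.
By contrast the DAT suffix keeps its initial [p] throughout — that segment must be underlying.
The ACC suffix is therefore /-bi/ underlyingly, with post-vocalic devoicing: voiced stops become voiceless after a vowel.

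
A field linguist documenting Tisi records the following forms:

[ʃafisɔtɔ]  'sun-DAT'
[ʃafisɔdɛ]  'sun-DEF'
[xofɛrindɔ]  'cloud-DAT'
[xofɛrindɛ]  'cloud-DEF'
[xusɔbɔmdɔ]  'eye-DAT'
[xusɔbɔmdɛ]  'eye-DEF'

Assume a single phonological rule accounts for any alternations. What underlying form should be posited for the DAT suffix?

/-tɔ/

The DAT morpheme has two allomorphs, [-dɔ] and [-tɔ].
The DEF suffix, which begins with [d], is invariant after every stem; so [d] is not altered by any rule here.
The DAT suffix is therefore /-tɔ/ underlyingly, with post-nasal voicing: voiceless stops become voiced after a nasal.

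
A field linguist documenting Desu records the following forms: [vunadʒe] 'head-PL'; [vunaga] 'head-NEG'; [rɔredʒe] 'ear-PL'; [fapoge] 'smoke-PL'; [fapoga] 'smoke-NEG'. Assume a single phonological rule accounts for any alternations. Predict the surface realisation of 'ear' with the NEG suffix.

The root 'head' surfaces as [vunadʒe] and [vunaga], with a stem-final [dʒ] ~ [g] alternation.
Compare 'smoke', with invariant [g] in [fapoge] and [fapoga]: an analysis with underlying /g/ and a rule producing [dʒ] before the PL suffix would wrongly predict alternation here too.
The underlying segment must be /dʒ/; palato-alveolar /dʒ/ becomes [g] when no front vowel follows, yielding [g] there.
The one attested form of 'ear', [rɔredʒe], shows underlying /rɔredʒ/. Applying the same rule when no front vowel follows gives [rɔrega].

[rɔrega]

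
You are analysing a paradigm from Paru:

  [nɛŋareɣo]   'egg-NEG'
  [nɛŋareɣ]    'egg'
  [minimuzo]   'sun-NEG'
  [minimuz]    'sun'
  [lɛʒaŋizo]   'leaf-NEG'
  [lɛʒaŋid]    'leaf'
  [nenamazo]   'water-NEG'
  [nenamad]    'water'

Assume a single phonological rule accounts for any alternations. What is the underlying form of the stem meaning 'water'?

In [nenamazo] and [nenamad] the final segment of 'water' alternates: [z] ~ [d].
The stem 'sun' ([minimuzo], [minimuz]) shows [z] unchanged in both environments, so [z] cannot be basic with [d] derived in isolation.
The alternation reflects intervocalic spirantization: voiced stops become fricatives between vowels. /d/ is underlying.
So 'water' = /nenamad/.

/nenamad/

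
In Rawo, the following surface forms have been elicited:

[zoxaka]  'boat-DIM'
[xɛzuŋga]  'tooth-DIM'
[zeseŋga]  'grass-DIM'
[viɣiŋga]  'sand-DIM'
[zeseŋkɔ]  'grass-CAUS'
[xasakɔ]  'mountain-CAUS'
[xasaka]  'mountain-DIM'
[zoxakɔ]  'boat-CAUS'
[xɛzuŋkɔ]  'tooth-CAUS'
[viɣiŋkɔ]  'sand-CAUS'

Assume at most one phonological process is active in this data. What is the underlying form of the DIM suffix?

The DIM suffix surfaces as [-ga] and [-ka], depending on the final segment of the stem.
The CAUS suffix, which begins with [k], is invariant after every stem; so [k] is not altered by any rule here.
The DIM suffix is therefore /-ga/ underlyingly, with post-vocalic devoicing: voiced stops become voiceless after a vowel.

/-ga/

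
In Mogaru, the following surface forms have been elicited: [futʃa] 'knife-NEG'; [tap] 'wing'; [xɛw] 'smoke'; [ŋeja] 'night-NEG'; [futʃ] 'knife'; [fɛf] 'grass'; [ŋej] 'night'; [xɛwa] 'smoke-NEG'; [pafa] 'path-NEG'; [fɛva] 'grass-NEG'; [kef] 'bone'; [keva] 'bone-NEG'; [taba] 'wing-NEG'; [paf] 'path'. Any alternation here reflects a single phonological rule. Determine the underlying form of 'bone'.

The root 'bone' surfaces as [keva] and [kef], with a stem-final [v] ~ [f] alternation.
The stem 'path' ([pafa], [paf]) shows [f] unchanged in both environments, so [f] cannot be basic with [v] derived before the NEG suffix.
So /v/ is underlying, and a rule of word-final obstruent devoicing — voiced obstruents become voiceless word-finally — gives [f].
So 'bone' = /kev/.

/kev/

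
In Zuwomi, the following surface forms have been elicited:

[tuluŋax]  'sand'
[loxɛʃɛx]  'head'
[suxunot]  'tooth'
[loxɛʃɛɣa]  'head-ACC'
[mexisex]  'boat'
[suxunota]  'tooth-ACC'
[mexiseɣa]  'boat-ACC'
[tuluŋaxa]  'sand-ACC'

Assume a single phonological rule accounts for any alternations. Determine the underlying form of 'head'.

The root 'head' surfaces as [loxɛʃɛɣa] and [loxɛʃɛx], with a stem-final [ɣ] ~ [x] alternation.
But 'sand' keeps [x] in both environments ([tuluŋaxa], [tuluŋax]), so there is no rule changing /x/ to [ɣ] before the ACC suffix.
The underlying segment must be /ɣ/; voiced obstruents become voiceless word-finally, yielding [x] there.
The underlying form of 'head' is therefore /loxɛʃɛɣ/.

/loxɛʃɛɣ/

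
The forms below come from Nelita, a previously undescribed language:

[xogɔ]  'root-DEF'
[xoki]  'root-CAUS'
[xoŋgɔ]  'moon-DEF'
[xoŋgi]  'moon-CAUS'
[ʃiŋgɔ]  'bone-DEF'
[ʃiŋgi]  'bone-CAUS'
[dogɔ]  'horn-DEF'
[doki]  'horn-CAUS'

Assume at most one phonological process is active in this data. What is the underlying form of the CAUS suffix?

/-ki/

The CAUS morpheme has two allomorphs, [-gi] and [-ki].
The DEF suffix, which begins with [g], is invariant after every stem; so [g] is not altered by any rule here.
The CAUS suffix is therefore /-ki/ underlyingly, with post-nasal voicing: voiceless stops become voiced after a nasal.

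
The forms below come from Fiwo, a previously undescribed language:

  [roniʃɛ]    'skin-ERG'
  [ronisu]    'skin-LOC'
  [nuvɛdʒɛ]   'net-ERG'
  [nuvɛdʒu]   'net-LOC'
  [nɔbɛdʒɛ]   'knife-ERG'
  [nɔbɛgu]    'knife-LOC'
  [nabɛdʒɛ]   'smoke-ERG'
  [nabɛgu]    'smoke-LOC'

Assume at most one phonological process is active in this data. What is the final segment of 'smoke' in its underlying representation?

In [nabɛdʒɛ] and [nabɛgu] the final segment of 'smoke' alternates: [dʒ] ~ [g].
If /dʒ/ were underlying and a rule turned it into [g] before the LOC suffix, 'net' would also alternate; but it has [dʒ] in both [nuvɛdʒɛ] and [nuvɛdʒu].
The underlying segment must be /g/; /g/ and /s/ become palato-alveolar [dʒ] and [ʃ] before a front vowel, yielding [dʒ] there.

/g/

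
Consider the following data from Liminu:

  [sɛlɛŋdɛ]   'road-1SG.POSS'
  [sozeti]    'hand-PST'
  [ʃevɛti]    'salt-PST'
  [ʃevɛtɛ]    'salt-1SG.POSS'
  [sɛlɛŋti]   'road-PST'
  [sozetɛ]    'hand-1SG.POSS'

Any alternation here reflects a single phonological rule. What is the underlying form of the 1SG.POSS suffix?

/-dɛ/

The 1SG.POSS suffix surfaces as [-dɛ] and [-tɛ], depending on the final segment of the stem.
By contrast the PST suffix keeps its initial [t] throughout — that segment must be underlying.
So the underlying form is /-dɛ/, and voiced stops become voiceless after a vowel.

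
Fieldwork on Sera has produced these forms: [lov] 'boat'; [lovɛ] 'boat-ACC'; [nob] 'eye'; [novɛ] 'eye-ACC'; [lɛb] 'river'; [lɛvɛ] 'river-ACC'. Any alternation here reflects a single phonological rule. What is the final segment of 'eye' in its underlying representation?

In [nob] and [novɛ] the final segment of 'eye' alternates: [b] ~ [v].
The stem 'boat' ([lov], [lovɛ]) shows [v] unchanged in both environments, so [v] cannot be basic with [b] derived in isolation.
So /b/ is underlying, and a rule of intervocalic spirantization — voiced stops become fricatives between vowels — gives [v].

/b/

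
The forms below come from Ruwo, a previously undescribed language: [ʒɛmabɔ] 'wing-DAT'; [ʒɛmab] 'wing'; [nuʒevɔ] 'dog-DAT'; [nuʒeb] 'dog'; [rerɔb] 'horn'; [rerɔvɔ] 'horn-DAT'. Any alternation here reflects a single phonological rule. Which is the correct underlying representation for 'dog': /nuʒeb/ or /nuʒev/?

The root 'dog' surfaces as [nuʒevɔ] and [nuʒeb], with a stem-final [v] ~ [b] alternation.
Compare 'wing', with invariant [b] in [ʒɛmabɔ] and [ʒɛmab]: an analysis with underlying /b/ and a rule producing [v] before the DAT suffix would wrongly predict alternation here too.
The underlying segment must be /v/; voiced fricatives become stops word-finally, yielding [b] there.

/nuʒev/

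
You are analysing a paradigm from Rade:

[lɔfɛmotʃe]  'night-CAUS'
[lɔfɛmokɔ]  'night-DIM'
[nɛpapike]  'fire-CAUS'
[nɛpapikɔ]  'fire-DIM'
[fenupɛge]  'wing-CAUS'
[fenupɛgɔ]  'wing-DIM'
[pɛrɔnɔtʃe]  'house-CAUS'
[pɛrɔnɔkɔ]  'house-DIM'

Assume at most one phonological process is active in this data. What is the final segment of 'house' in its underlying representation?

/tʃ/

The stem for 'house' ends in [tʃ] in [pɛrɔnɔtʃe] but [k] in [pɛrɔnɔkɔ].
The stem 'fire' ([nɛpapike], [nɛpapikɔ]) shows [k] unchanged in both environments, so [k] cannot be basic with [tʃ] derived before the CAUS suffix.
The underlying segment must be /tʃ/; palato-alveolar /tʃ/ becomes [k] when no front vowel follows, yielding [k] there.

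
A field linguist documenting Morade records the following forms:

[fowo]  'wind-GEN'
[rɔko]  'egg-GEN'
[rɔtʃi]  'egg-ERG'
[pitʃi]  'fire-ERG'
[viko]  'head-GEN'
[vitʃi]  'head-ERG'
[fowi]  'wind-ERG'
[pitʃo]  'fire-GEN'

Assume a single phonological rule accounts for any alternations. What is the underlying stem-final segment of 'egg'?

In [rɔko] and [rɔtʃi] the final segment of 'egg' alternates: [k] ~ [tʃ].
Compare 'fire', with invariant [tʃ] in [pitʃo] and [pitʃi]: an analysis with underlying /tʃ/ and a rule producing [k] before the GEN suffix would wrongly predict alternation here too.
Therefore /k/ is basic and [tʃ] is derived by palatalization before a front vowel (/k/ becomes palato-alveolar [tʃ] before a front vowel).

/k/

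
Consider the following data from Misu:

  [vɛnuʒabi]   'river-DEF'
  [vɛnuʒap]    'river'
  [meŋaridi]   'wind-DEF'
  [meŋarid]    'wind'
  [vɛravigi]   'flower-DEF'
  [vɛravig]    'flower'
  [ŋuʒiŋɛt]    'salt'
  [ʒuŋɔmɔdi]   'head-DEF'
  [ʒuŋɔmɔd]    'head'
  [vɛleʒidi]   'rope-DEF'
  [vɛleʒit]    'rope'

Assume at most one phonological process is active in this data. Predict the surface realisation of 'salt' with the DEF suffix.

[ŋuʒiŋɛdi]

The root 'rope' surfaces as [vɛleʒidi] and [vɛleʒit], with a stem-final [d] ~ [t] alternation.
The stem 'head' ([ʒuŋɔmɔdi], [ʒuŋɔmɔd]) shows [d] unchanged in both environments, so [d] cannot be basic with [t] derived in isolation.
The alternation reflects intervocalic voicing: voiceless stops become voiced between vowels. /t/ is underlying.
The one attested form of 'salt', [ŋuʒiŋɛt], shows underlying /ŋuʒiŋɛt/. Applying the same rule between vowels gives [ŋuʒiŋɛdi].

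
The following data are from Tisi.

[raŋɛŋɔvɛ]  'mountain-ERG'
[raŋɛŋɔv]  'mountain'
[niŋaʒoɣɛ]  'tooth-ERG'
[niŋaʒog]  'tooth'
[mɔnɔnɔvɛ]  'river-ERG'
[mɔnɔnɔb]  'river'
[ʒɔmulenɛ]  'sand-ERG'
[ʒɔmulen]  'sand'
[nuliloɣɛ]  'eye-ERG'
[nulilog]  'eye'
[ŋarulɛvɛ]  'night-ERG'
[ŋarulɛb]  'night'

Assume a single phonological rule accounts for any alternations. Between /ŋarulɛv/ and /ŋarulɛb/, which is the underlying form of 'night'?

/ŋarulɛb/

The root 'night' surfaces as [ŋarulɛvɛ] and [ŋarulɛb], with a stem-final [v] ~ [b] alternation.
If /v/ were underlying and a rule turned it into [b] in isolation, 'mountain' would also alternate; but it has [v] in both [raŋɛŋɔvɛ] and [raŋɛŋɔv].
The underlying segment must be /b/; voiced stops become fricatives between vowels, yielding [v] there.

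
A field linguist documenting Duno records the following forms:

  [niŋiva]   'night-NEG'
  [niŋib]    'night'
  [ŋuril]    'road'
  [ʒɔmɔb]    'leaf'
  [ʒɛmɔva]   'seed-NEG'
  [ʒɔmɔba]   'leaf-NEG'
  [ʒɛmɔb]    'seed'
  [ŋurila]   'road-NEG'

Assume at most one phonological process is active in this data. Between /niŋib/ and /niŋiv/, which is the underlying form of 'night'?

'night' shows [v] ~ [b] at the end of the stem ([niŋiva] vs [niŋib]).
But 'leaf' keeps [b] in both environments ([ʒɔmɔba], [ʒɔmɔb]), so there is no rule changing /b/ to [v] before the NEG suffix.
The alternation reflects word-final hardening: voiced fricatives become stops word-finally. /v/ is underlying.

/niŋiv/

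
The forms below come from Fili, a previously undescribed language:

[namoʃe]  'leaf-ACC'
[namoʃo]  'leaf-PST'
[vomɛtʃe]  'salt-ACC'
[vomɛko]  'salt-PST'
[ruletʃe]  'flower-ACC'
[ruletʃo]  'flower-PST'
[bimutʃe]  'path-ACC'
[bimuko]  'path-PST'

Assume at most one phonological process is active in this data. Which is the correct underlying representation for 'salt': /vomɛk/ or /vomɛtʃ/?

The root 'salt' surfaces as [vomɛtʃe] and [vomɛko], with a stem-final [tʃ] ~ [k] alternation.
If /tʃ/ were underlying and a rule turned it into [k] before the PST suffix, 'flower' would also alternate; but it has [tʃ] in both [ruletʃe] and [ruletʃo].
Therefore /k/ is basic and [tʃ] is derived by palatalization before a front vowel (/k/ becomes palato-alveolar [tʃ] before a front vowel).

/vomɛk/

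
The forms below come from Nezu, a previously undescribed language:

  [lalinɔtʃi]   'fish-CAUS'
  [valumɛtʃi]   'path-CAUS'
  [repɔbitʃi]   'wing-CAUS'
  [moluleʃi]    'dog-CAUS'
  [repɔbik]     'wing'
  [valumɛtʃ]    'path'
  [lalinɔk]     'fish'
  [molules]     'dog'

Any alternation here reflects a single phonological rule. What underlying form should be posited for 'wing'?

/repɔbik/

The stem for 'wing' ends in [tʃ] in [repɔbitʃi] but [k] in [repɔbik].
Compare 'path', with invariant [tʃ] in [valumɛtʃi] and [valumɛtʃ]: an analysis with underlying /tʃ/ and a rule producing [k] in isolation would wrongly predict alternation here too.
So /k/ is underlying, and a rule of palatalization before a front vowel — /k/ and /s/ become palato-alveolar [tʃ] and [ʃ] before a front vowel — gives [tʃ].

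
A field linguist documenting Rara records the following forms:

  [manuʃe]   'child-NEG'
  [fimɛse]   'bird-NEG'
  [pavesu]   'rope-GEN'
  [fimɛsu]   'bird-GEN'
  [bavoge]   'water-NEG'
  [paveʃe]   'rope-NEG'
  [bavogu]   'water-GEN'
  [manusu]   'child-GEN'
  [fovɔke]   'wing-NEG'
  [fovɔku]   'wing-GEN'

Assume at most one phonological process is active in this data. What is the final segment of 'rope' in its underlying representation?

/ʃ/

In [paveʃe] and [pavesu] the final segment of 'rope' alternates: [ʃ] ~ [s].
But 'bird' keeps [s] in both environments ([fimɛse], [fimɛsu]), so there is no rule changing /s/ to [ʃ] before the NEG suffix.
So /ʃ/ is underlying, and a rule of depalatalization — palato-alveolar /ʃ/ becomes [s] when no front vowel follows — gives [s].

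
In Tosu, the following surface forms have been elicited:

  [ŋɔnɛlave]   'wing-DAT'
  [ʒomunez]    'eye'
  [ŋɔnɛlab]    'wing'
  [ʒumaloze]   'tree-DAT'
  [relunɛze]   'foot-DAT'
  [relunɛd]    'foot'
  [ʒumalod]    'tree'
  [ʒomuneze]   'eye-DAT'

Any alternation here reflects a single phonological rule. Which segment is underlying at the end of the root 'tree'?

The stem for 'tree' ends in [d] in [ʒumalod] but [z] in [ʒumaloze].
But 'eye' keeps [z] in both environments ([ʒomunez], [ʒomuneze]), so there is no rule changing /z/ to [d] in isolation.
The underlying segment must be /d/; voiced stops become fricatives between vowels, yielding [z] there.

/d/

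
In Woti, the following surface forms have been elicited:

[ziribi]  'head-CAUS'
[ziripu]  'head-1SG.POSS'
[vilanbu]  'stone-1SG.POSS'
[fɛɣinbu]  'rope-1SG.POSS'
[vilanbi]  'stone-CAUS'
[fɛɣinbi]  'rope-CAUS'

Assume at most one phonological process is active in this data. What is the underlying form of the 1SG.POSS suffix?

/-pu/

The 1SG.POSS morpheme has two allomorphs, [-bu] and [-pu].
By contrast the CAUS suffix keeps its initial [b] throughout — that segment must be underlying.
So the underlying form is /-pu/, and voiceless stops become voiced after a nasal.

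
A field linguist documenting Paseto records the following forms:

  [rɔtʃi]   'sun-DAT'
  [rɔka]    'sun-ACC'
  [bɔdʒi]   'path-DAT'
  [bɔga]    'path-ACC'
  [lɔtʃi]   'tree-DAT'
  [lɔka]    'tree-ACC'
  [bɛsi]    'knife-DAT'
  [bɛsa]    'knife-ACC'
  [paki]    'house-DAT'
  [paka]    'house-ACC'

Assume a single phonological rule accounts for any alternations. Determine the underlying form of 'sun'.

The stem for 'sun' ends in [tʃ] in [rɔtʃi] but [k] in [rɔka].
Compare 'house', with invariant [k] in [paki] and [paka]: an analysis with underlying /k/ and a rule producing [tʃ] before the DAT suffix would wrongly predict alternation here too.
Therefore /tʃ/ is basic and [k] is derived by depalatalization (palato-alveolar /tʃ/ and /dʒ/ become [k] and [g] when no front vowel follows).
So 'sun' = /rɔtʃ/.

/rɔtʃ/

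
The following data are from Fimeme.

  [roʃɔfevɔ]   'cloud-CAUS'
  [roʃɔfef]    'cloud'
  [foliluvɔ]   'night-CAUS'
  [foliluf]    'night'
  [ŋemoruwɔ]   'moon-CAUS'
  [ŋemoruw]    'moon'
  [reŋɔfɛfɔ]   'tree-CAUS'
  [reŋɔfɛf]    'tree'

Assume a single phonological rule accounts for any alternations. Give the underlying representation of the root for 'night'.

The stem for 'night' ends in [v] in [foliluvɔ] but [f] in [foliluf].
The stem 'tree' ([reŋɔfɛfɔ], [reŋɔfɛf]) shows [f] unchanged in both environments, so [f] cannot be basic with [v] derived before the CAUS suffix.
So /v/ is underlying, and a rule of word-final obstruent devoicing — voiced obstruents become voiceless word-finally — gives [f].
Hence 'night' is /foliluv/ underlyingly.

/foliluv/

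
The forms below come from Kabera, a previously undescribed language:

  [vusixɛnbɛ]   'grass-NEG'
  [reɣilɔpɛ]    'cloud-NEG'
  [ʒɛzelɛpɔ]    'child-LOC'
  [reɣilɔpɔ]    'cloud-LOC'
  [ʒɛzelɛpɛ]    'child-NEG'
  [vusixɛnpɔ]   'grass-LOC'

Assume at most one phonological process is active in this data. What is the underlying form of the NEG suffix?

The NEG morpheme has two allomorphs, [-bɛ] and [-pɛ].
The LOC suffix, which begins with [p], is invariant after every stem; so [p] is not altered by any rule here.
So the underlying form is /-bɛ/, and voiced stops become voiceless after a vowel.

/-bɛ/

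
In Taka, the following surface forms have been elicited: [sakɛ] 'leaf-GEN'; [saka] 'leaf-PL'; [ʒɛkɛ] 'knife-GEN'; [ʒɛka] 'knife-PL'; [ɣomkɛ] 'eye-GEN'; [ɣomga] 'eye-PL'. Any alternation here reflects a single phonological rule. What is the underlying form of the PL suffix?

/-ga/

The PL morpheme has two allomorphs, [-ga] and [-ka].
By contrast the GEN suffix keeps its initial [k] throughout — that segment must be underlying.
So the underlying form is /-ga/, and voiced stops become voiceless after a vowel.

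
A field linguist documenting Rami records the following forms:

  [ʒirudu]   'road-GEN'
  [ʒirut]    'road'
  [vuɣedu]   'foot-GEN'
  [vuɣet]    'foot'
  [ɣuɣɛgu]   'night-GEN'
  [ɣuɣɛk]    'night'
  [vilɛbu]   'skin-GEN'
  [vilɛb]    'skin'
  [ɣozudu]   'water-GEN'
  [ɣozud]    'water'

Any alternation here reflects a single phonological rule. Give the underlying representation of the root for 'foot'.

In [vuɣedu] and [vuɣet] the final segment of 'foot' alternates: [d] ~ [t].
But 'water' keeps [d] in both environments ([ɣozudu], [ɣozud]), so there is no rule changing /d/ to [t] in isolation.
The alternation reflects intervocalic voicing: voiceless stops become voiced between vowels. /t/ is underlying.

/vuɣet/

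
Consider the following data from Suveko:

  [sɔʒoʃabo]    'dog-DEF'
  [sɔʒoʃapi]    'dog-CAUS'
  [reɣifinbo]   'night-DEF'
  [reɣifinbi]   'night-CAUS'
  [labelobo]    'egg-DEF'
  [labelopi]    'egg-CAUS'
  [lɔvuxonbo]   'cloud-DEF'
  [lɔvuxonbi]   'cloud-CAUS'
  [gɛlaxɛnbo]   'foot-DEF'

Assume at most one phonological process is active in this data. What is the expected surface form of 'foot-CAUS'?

[gɛlaxɛnbi]

The CAUS morpheme has two allomorphs, [-bi] and [-pi].
The DEF suffix, which begins with [b], is invariant after every stem; so [b] is not altered by any rule here.
The CAUS suffix is therefore /-pi/ underlyingly, with post-nasal voicing: voiceless stops become voiced after a nasal.
After 'foot', which ends in a nasal, the suffix surfaces as [-bi], giving [gɛlaxɛnbi].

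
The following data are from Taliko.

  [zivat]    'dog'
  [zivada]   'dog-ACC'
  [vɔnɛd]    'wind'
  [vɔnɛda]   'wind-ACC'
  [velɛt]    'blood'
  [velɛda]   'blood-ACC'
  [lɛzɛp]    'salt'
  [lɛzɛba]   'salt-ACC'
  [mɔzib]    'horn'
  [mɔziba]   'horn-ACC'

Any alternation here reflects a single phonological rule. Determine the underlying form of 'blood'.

The root 'blood' surfaces as [velɛt] and [velɛda], with a stem-final [t] ~ [d] alternation.
If /d/ were underlying and a rule turned it into [t] in isolation, 'wind' would also alternate; but it has [d] in both [vɔnɛd] and [vɔnɛda].
Therefore /t/ is basic and [d] is derived by intervocalic voicing (voiceless stops become voiced between vowels).

/velɛt/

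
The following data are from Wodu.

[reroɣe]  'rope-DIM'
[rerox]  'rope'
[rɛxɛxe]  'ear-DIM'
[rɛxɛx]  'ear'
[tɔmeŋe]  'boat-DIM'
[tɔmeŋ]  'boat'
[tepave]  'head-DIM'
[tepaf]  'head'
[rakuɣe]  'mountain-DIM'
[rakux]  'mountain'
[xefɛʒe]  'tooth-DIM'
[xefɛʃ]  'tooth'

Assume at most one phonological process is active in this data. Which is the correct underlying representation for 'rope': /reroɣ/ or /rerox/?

/reroɣ/

The root 'rope' surfaces as [reroɣe] and [rerox], with a stem-final [ɣ] ~ [x] alternation.
If /x/ were underlying and a rule turned it into [ɣ] before the DIM suffix, 'ear' would also alternate; but it has [x] in both [rɛxɛxe] and [rɛxɛx].
The alternation reflects word-final obstruent devoicing: voiced obstruents become voiceless word-finally. /ɣ/ is underlying.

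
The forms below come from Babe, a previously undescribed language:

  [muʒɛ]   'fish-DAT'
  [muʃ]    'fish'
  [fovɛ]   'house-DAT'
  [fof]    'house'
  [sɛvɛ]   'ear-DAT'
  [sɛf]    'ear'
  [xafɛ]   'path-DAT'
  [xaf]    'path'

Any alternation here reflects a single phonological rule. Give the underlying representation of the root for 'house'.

'house' shows [v] ~ [f] at the end of the stem ([fovɛ] vs [fof]).
If /f/ were underlying and a rule turned it into [v] before the DAT suffix, 'path' would also alternate; but it has [f] in both [xafɛ] and [xaf].
So /v/ is underlying, and a rule of word-final obstruent devoicing — voiced obstruents become voiceless word-finally — gives [f].
Hence 'house' is /fov/ underlyingly.

/fov/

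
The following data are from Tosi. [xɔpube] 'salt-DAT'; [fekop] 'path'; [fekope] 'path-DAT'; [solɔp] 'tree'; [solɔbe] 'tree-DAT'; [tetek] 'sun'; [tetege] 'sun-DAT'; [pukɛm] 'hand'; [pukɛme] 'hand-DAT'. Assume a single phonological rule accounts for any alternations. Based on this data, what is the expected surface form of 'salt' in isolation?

'tree' shows [p] ~ [b] at the end of the stem ([solɔp] vs [solɔbe]).
The stem 'path' ([fekop], [fekope]) shows [p] unchanged in both environments, so [p] cannot be basic with [b] derived before the DAT suffix.
The underlying segment must be /b/; voiced obstruents become voiceless word-finally, yielding [p] there.
The one attested form of 'salt', [xɔpube], shows underlying /xɔpub/. Applying the same rule word-finally gives [xɔpup].

[xɔpup]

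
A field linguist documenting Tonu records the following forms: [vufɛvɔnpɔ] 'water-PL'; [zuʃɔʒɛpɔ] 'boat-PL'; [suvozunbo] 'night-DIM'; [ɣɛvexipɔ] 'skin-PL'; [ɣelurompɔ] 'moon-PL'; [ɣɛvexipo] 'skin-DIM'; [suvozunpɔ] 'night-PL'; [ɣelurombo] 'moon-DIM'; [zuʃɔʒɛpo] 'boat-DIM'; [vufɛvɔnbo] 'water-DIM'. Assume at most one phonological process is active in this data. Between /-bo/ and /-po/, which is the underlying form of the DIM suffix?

The DIM suffix surfaces as [-bo] and [-po], depending on the final segment of the stem.
By contrast the PL suffix keeps its initial [p] throughout — that segment must be underlying.
So the underlying form is /-bo/, and voiced stops become voiceless after a vowel.

/-bo/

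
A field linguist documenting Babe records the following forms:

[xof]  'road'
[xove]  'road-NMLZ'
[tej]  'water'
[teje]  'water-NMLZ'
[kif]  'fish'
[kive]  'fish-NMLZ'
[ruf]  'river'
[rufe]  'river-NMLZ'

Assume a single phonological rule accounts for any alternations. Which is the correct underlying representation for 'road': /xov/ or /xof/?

/xov/

In [xof] and [xove] the final segment of 'road' alternates: [f] ~ [v].
If /f/ were underlying and a rule turned it into [v] before the NMLZ suffix, 'river' would also alternate; but it has [f] in both [ruf] and [rufe].
The underlying segment must be /v/; voiced obstruents become voiceless word-finally, yielding [f] there.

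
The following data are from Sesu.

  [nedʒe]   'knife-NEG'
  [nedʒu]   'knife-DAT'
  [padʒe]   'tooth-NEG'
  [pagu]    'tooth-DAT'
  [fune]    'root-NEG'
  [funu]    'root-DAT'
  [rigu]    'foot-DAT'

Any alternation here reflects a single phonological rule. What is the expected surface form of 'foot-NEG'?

[ridʒe]

The stem for 'tooth' ends in [dʒ] in [padʒe] but [g] in [pagu].
If /dʒ/ were underlying and a rule turned it into [g] before the DAT suffix, 'knife' would also alternate; but it has [dʒ] in both [nedʒe] and [nedʒu].
So /g/ is underlying, and a rule of palatalization before a front vowel — /g/ becomes palato-alveolar [dʒ] before a front vowel — gives [dʒ].
From [rigu] the stem 'foot' is /rig/; before a front vowel this yields [ridʒe].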